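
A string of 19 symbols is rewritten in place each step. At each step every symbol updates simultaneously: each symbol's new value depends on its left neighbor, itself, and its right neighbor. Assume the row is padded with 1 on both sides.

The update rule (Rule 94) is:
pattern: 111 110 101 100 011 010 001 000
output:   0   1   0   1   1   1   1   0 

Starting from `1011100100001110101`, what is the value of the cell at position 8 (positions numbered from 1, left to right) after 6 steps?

1

1010111110011010101
1010100011111010101
1010110110001010101
1010110111011010101
1010110101011010101
1010110101011010101
position 8 holds 1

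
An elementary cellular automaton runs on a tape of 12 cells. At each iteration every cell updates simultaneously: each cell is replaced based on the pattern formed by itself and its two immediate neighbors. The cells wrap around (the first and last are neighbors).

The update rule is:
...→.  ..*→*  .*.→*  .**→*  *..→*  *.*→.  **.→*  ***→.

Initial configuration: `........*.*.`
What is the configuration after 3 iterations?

**...**.*.*.

.......**.**
*.....***.**
**...**.*.*.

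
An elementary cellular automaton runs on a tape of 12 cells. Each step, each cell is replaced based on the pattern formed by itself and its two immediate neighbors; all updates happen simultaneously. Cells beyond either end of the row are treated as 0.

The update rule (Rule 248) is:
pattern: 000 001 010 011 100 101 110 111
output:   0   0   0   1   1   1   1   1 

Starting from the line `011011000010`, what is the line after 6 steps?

011111100001
011111110000
011111111000
011111111100
011111111110
011111111111

011111111111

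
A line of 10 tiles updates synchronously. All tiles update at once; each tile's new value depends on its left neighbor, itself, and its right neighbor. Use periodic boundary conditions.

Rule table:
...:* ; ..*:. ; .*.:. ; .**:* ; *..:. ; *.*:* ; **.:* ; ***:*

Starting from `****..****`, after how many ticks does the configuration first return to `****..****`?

1

tick 1: ****..****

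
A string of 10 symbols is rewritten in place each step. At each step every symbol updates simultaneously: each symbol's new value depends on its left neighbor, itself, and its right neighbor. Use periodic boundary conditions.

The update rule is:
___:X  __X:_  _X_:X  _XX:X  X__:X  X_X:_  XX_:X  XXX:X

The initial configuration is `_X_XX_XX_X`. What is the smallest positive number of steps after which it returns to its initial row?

1

_X_XX_XX_X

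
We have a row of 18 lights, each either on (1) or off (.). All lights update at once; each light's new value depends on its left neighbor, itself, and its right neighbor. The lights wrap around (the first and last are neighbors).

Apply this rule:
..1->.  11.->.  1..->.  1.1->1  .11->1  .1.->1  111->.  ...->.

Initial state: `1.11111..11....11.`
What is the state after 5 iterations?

.........1.....1..

111......1.....1.1
.........1.....111
.........1.....1..
.........1.....1..  (fixed point — unchanged through iteration 5)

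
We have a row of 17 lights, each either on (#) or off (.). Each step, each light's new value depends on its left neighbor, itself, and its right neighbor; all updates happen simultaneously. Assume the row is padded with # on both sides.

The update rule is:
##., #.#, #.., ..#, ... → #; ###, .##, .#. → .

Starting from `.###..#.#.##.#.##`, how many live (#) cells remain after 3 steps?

9

step 1: #..###.#.#.##.#..
step 2: ###..##.#.#.##.##
step 3: ..###.##.#.#.##..
count of #: 9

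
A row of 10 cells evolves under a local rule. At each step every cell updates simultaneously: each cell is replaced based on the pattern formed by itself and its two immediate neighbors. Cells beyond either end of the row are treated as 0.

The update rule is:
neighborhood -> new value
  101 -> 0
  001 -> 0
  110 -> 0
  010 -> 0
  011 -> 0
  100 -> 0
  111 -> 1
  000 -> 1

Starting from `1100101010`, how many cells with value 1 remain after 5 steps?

step 1: 0000000000
step 2: 1111111111
step 3: 0111111110
step 4: 0011111100
step 5: 1001111001
count of 1: 6

6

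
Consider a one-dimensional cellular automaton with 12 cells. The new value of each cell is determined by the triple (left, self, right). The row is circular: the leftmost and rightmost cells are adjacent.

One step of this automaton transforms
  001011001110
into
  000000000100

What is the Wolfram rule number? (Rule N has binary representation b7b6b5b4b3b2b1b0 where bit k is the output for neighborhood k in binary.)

128

position 9: 111 → 1  (bit 7 = 1)
position 5: 110 → 0  (bit 6 = 0)
position 3: 101 → 0  (bit 5 = 0)
position 6: 100 → 0  (bit 4 = 0)
position 4: 011 → 0  (bit 3 = 0)
position 2: 010 → 0  (bit 2 = 0)
position 1: 001 → 0  (bit 1 = 0)
position 0: 000 → 0  (bit 0 = 0)
bits b7..b0 = 10000000 = 128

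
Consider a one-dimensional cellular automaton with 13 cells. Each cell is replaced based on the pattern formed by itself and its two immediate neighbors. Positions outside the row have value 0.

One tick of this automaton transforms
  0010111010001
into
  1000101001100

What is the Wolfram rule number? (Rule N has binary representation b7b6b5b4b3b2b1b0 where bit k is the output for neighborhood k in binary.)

89

position 5: 111 → 0  (bit 7 = 0)
position 6: 110 → 1  (bit 6 = 1)
position 3: 101 → 0  (bit 5 = 0)
position 9: 100 → 1  (bit 4 = 1)
position 4: 011 → 1  (bit 3 = 1)
position 2: 010 → 0  (bit 2 = 0)
position 1: 001 → 0  (bit 1 = 0)
position 0: 000 → 1  (bit 0 = 1)
bits b7..b0 = 01011001 = 89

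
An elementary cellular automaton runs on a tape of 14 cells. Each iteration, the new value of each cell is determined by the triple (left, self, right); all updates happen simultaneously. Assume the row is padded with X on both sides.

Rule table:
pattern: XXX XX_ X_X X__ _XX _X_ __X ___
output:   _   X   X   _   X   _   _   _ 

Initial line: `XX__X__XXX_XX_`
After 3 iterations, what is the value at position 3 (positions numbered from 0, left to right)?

_

_X_____X_XXXXX
X_______XX____
X_______XX____
position 3 holds _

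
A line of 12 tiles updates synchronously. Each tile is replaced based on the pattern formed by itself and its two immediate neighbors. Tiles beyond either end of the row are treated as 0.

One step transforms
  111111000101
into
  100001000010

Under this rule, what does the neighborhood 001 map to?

0

At position 8 the neighborhood is 001; the next row has 0 there.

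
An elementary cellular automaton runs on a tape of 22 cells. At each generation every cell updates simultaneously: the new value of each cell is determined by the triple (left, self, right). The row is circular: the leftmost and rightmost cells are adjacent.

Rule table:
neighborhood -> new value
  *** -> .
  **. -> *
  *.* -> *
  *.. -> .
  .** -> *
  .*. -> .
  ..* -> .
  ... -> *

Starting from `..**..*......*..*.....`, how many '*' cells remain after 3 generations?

11

generation 1: *.**....****......****
generation 2: ****.**.*..*.****.*...
generation 3: *..*****....**..**..*.
count of *: 11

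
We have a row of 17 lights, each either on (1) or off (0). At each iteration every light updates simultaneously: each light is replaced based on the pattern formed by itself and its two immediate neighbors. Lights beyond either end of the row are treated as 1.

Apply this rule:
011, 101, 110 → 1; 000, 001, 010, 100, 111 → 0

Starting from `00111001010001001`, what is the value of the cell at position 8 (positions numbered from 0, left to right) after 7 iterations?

iteration 1: 00101000100000001
iteration 2: 00010000000000001
iteration 3: 00000000000000001
iteration 4: 00000000000000001  (fixed point — unchanged through iteration 7)
position 8 holds 0

0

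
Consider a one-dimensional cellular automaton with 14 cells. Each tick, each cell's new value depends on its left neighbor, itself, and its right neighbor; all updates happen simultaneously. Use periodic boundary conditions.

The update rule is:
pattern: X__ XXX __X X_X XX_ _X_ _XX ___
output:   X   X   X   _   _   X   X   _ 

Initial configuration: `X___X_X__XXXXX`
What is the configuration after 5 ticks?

_XXXXXXXXX_XXX

_X_XX_XXXXXXXX
_X_X__XXXXXXX_
XX_XXXXXXXXX_X
X__XXXXXXXX__X
_XXXXXXXXX_XXX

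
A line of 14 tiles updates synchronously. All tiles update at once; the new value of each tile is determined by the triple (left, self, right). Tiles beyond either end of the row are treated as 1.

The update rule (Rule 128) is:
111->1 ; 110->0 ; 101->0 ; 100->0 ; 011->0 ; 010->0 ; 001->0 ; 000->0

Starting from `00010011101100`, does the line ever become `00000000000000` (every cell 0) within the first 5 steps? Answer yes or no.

step 1: 00000001000000
step 2: 00000000000000
all cells are 0 at step 2

yes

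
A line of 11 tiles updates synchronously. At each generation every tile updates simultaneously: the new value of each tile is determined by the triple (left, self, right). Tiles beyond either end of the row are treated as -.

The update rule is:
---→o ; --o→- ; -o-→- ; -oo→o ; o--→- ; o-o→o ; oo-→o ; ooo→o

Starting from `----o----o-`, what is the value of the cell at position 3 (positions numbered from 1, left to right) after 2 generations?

generation 1: ooo---oo---
generation 2: ooo-o-oo-oo
position 3 holds o

o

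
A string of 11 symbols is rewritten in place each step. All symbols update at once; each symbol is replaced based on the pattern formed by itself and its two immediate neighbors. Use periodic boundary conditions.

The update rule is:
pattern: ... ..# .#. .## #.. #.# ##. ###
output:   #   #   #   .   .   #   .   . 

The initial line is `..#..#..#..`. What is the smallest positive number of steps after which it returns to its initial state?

step 1: ###.##.##.#
step 2: ...#..#..#.
step 3: ####.##.##.
step 4: ....#..#..#
step 5: .####.##.##
step 6: #....#..#..
step 7: #.####.##.#
step 8: .#....#..#.
step 9: ##.####.##.
step 10: ..#....#..#
step 11: .##.####.##
step 12: #..#....#..
step 13: #.##.####.#
step 14: .#..#....#.
step 15: ##.##.####.
step 16: ..#..#....#
step 17: .##.##.####
step 18: #..#..#....
step 19: #.##.##.###
step 20: .#..#..#...
step 21: ##.##.##.##
step 22: ..#..#..#..

22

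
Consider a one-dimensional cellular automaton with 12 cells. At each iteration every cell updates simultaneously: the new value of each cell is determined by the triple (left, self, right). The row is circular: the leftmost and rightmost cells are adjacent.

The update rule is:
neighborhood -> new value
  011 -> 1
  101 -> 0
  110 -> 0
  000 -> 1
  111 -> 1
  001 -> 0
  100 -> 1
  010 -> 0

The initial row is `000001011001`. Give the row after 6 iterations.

iteration 1: 111100010100
iteration 2: 111011000010
iteration 3: 110010111000
iteration 4: 101000110110
iteration 5: 000110100100
iteration 6: 110100010011

110100010011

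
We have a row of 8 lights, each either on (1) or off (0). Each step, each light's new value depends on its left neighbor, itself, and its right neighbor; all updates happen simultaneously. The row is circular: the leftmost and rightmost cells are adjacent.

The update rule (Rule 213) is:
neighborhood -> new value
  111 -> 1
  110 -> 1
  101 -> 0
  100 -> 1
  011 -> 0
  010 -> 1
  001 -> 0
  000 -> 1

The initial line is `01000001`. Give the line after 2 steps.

step 1: 01111101
step 2: 00111101

00111101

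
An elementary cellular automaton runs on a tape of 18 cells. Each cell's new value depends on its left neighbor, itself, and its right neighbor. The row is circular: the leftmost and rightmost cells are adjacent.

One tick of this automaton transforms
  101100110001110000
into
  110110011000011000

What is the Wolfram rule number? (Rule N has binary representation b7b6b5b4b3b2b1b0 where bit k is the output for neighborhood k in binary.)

116

position 12: 111 → 0  (bit 7 = 0)
position 3: 110 → 1  (bit 6 = 1)
position 1: 101 → 1  (bit 5 = 1)
position 4: 100 → 1  (bit 4 = 1)
position 2: 011 → 0  (bit 3 = 0)
position 0: 010 → 1  (bit 2 = 1)
position 5: 001 → 0  (bit 1 = 0)
position 9: 000 → 0  (bit 0 = 0)
bits b7..b0 = 01110100 = 116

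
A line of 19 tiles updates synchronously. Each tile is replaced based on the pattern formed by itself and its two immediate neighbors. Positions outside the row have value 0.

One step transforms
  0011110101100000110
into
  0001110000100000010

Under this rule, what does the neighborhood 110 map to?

1

At position 5 the neighborhood is 110; the next row has 1 there.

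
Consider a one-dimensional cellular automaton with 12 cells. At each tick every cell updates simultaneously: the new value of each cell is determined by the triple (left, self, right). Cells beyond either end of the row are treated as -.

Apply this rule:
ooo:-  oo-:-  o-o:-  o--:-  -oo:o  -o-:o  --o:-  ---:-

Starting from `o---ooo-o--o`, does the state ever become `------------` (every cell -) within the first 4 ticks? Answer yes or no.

o---o---o--o
o---o---o--o  (fixed point — unchanged through tick 4)
tick 4 is o---o---o--o, still not uniform -

no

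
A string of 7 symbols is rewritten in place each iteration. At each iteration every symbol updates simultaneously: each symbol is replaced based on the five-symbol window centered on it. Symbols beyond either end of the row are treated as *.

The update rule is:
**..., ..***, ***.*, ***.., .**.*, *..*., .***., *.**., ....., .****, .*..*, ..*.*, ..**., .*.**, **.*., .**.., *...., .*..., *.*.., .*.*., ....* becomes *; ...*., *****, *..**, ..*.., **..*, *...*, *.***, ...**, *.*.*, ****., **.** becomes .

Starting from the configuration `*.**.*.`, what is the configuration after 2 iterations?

iteration 1: *.***.*
iteration 2: *..**..

*..**..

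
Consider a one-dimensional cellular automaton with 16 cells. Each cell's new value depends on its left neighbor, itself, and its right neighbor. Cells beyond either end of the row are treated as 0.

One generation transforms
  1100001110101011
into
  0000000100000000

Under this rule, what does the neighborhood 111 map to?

At position 7 the neighborhood is 111; the next row has 1 there.

1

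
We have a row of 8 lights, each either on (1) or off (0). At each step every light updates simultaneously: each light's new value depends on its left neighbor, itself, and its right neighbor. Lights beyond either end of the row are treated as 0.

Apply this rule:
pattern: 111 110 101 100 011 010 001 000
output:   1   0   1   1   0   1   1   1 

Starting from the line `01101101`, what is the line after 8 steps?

00111111

step 1: 10010011
step 2: 11111100
step 3: 01111011
step 4: 10110100
step 5: 11001111
step 6: 00110110
step 7: 11001001
step 8: 00111111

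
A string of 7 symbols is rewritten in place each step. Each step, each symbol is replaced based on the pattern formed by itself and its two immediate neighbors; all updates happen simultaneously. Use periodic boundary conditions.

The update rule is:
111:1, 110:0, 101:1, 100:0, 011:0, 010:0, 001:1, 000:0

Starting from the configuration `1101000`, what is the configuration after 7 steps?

0010001
0100010
1000100
0001001
0010010
0100100
1001000

1001000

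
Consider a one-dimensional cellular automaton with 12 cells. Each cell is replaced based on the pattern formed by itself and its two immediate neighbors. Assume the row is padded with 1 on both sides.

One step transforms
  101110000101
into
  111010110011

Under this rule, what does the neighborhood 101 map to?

1

At position 1 the neighborhood is 101; the next row has 1 there.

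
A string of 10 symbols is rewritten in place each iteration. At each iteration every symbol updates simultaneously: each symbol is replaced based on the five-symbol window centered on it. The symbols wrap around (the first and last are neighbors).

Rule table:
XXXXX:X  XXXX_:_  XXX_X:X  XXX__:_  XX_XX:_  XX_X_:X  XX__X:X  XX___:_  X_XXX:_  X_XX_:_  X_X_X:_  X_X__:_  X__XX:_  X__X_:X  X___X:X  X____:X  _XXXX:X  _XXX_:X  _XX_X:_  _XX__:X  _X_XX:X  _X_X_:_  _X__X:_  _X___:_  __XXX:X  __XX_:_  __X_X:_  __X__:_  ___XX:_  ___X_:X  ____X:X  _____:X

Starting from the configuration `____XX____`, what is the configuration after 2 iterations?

iteration 1: XXX__X_XXX
iteration 2: X__XX_X_XX

X__XX_X_XX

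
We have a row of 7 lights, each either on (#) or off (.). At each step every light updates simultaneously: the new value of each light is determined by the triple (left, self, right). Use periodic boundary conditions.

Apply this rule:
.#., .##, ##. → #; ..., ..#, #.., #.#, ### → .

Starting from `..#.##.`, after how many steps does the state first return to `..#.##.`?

..#.##.

1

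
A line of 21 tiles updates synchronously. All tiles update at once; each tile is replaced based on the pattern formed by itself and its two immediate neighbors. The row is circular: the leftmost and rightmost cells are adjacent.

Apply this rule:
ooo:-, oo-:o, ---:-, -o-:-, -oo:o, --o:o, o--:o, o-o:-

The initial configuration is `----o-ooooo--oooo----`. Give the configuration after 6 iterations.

iteration 1: ---o--o---oooo--oo---
iteration 2: --o-oo-o-oo--oooooo--
iteration 3: -o--oo---ooooo----oo-
iteration 4: o-ooooo-oo---oo--oooo
iteration 5: o-o---o-ooo-oooooo---
iteration 6: ---o-o--o-o-o----oo-o

---o-o--o-o-o----oo-o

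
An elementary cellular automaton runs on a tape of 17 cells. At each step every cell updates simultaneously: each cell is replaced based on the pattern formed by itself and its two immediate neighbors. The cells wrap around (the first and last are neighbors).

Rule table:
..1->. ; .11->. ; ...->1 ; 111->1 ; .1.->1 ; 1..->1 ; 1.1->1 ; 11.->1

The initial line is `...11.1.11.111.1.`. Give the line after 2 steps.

11..1111.11.11111
111..1111.11.1111

111..1111.11.1111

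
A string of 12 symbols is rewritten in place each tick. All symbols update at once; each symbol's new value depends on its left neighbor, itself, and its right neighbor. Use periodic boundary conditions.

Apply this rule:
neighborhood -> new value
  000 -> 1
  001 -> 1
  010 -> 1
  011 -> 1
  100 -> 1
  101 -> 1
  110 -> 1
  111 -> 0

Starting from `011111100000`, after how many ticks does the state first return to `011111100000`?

110000111111
011111100000

2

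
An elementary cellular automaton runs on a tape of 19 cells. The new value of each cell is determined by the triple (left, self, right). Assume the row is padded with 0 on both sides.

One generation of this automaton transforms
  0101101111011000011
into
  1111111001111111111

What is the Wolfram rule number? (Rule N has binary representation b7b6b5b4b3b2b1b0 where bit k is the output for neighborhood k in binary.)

127

position 7: 111 → 0  (bit 7 = 0)
position 4: 110 → 1  (bit 6 = 1)
position 2: 101 → 1  (bit 5 = 1)
position 13: 100 → 1  (bit 4 = 1)
position 3: 011 → 1  (bit 3 = 1)
position 1: 010 → 1  (bit 2 = 1)
position 0: 001 → 1  (bit 1 = 1)
position 14: 000 → 1  (bit 0 = 1)
bits b7..b0 = 01111111 = 127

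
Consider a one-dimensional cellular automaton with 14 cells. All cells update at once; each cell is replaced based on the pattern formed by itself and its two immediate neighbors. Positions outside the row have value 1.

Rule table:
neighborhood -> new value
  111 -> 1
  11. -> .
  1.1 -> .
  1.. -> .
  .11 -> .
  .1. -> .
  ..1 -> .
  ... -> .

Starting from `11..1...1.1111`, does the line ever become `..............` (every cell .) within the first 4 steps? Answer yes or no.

yes

step 1: 1..........111
step 2: ............11
step 3: .............1
step 4: ..............
all cells are . at step 4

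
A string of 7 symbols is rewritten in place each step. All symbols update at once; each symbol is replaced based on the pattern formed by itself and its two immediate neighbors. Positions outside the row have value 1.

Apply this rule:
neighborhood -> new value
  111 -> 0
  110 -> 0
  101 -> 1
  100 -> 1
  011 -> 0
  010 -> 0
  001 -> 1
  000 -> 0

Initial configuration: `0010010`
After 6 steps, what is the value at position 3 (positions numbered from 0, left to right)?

step 1: 1101101
step 2: 0010010  (repeats step 0; period 2)
step 6: 0010010
position 3 holds 0

0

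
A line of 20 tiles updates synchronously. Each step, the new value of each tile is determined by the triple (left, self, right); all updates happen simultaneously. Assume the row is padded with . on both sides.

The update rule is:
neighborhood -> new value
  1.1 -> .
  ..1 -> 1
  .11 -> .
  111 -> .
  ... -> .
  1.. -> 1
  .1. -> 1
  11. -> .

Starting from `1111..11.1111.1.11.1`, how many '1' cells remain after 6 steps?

....11........1....1
...1..1......111..11
..111111....1...11..
.1......1..111.1..1.
111....1111....11111
...1..1....1..1.....
count of 1: 4

4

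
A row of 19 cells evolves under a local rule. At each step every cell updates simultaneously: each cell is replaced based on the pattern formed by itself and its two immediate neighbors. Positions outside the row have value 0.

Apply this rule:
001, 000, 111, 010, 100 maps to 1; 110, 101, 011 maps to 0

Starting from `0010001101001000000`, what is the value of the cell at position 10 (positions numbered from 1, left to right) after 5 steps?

1111110001111111111
0111101110111111110
1011000100011111101
1000111111101111001
1111011111000110111
position 10 holds 1

1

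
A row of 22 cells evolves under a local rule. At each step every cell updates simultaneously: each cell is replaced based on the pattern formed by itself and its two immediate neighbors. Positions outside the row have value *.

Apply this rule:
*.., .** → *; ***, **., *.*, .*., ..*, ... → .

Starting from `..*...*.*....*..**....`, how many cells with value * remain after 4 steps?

*..*.....*....*.*.*...
.*..*.....*........*..
..*..*.....*........*.
*..*..*.....*.........
count of *: 4

4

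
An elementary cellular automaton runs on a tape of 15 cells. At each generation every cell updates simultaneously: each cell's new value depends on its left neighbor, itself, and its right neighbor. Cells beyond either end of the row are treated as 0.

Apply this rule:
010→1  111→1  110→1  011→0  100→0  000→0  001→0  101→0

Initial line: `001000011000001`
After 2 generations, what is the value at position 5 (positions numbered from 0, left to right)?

001000001000001
001000001000001
position 5 holds 0

0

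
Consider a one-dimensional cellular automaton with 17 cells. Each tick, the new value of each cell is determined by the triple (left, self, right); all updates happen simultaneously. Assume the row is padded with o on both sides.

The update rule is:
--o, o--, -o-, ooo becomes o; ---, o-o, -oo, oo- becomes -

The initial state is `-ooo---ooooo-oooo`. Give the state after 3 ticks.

oo--o-oooo-o-o--o

--o-o-o-ooo---ooo
ooo-o-o--o-o-o-oo
oo--o-oooo-o-o--o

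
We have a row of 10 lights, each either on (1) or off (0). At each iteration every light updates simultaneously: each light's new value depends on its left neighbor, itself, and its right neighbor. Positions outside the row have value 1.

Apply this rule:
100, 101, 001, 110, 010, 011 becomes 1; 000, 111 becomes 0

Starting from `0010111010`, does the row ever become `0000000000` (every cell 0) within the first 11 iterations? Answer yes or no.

yes

1111101111
0000111000
1001101101
1111111111
0000000000
all cells are 0 at iteration 5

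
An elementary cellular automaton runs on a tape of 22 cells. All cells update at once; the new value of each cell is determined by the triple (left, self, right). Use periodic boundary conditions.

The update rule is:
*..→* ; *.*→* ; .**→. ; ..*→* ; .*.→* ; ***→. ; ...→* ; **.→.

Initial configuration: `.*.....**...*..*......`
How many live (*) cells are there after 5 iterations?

20

*******..*************
.......**.............
*******..*************  (repeats iteration 1; period 2)
iteration 5: *******..*************
count of *: 20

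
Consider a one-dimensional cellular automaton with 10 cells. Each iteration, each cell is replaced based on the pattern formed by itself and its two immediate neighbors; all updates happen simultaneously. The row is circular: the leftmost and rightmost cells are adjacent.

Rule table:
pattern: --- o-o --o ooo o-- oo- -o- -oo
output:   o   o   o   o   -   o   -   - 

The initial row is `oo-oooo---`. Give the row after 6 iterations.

oo-oo-oo-o

iteration 1: -oo-ooo-oo
iteration 2: o-oo-ooo-o
iteration 3: oo-oo-ooo-
iteration 4: -oo-oo-ooo
iteration 5: o-oo-oo-oo
iteration 6: oo-oo-oo-o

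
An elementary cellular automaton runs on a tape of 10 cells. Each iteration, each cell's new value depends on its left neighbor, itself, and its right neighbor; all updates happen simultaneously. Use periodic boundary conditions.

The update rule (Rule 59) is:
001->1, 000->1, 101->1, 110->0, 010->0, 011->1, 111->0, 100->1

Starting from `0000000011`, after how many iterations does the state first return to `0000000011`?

1111111110
1000000001
0111111111
1100000000
1011111111
0110000000
1101111111
0011000000
1110111111
0001100000
1111011111
0000110000
1111101111
0000011000
1111110111
0000001100
1111111011
0000000110
1111111101
0000000011

20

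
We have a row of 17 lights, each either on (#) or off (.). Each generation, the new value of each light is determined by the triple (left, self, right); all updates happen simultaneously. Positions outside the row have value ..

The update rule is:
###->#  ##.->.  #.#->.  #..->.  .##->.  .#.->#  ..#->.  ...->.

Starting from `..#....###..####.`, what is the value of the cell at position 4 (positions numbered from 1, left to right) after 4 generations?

.

..#.....#....##..
..#.....#........
..#.....#........  (fixed point — unchanged through generation 4)
position 4 holds .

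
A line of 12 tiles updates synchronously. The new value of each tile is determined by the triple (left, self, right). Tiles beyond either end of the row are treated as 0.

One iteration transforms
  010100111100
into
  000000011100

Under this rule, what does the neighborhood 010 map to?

At position 1 the neighborhood is 010; the next row has 0 there.

0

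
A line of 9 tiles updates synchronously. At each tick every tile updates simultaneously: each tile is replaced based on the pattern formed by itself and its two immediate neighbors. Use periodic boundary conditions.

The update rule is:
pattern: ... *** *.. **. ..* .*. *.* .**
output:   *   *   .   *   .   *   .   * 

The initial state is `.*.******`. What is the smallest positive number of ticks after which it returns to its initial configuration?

1

.*.******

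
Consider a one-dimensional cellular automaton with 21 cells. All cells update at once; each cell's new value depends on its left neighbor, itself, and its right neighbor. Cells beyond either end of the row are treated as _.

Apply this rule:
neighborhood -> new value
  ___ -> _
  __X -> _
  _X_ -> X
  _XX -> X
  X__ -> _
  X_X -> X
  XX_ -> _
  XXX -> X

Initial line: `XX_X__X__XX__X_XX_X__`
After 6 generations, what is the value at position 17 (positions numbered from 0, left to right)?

_

generation 1: X_XX__X__X___XXX_XX__
generation 2: XXX___X__X___XX_XX___
generation 3: XX____X__X___X_XX____
generation 4: X_____X__X___XXX_____
generation 5: X_____X__X___XX______
generation 6: X_____X__X___X_______
position 17 holds _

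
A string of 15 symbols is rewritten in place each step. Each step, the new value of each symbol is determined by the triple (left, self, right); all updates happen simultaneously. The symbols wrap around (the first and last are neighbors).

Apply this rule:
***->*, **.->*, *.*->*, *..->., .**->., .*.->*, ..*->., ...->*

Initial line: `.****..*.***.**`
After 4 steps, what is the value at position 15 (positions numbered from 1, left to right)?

step 1: *.***..**.***.*
step 2: **.**...**.***.
step 3: .**.*.*..**.***
step 4: *.*****...**.**
position 15 holds *

*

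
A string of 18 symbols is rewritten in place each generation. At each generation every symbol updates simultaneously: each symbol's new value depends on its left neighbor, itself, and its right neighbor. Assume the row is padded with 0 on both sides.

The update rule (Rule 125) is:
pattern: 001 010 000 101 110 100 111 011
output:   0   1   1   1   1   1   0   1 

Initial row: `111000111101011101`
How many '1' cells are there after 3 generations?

101110100111110111
111011110100011101
101110011111010111
count of 1: 13

13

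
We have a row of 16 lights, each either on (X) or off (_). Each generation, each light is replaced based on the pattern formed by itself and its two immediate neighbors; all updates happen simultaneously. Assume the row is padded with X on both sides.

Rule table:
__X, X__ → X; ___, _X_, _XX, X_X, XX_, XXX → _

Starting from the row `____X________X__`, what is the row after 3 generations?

X__X_X______X_XX
_XX___X____X____
___X_X_X__X_X__X

___X_X_X__X_X__X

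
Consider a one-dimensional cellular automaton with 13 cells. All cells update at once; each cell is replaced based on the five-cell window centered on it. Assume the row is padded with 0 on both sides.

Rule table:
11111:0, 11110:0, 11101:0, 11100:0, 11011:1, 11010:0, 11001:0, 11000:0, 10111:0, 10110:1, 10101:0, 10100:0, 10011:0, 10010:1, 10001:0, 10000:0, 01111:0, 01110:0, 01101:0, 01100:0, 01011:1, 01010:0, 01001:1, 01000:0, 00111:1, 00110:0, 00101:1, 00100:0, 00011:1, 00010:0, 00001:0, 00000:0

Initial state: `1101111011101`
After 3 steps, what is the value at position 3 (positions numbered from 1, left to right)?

0

0010000100000
0000000000000
0000000000000
position 3 holds 0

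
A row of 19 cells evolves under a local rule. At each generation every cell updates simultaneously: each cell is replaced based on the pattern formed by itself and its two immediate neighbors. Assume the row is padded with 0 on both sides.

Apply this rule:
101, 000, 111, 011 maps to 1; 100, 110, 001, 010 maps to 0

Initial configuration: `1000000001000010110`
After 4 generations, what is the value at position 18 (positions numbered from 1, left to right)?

generation 1: 0011111100011001100
generation 2: 1011111001010001001
generation 3: 0111110000100100000
generation 4: 0111100110000001111
position 18 holds 1

1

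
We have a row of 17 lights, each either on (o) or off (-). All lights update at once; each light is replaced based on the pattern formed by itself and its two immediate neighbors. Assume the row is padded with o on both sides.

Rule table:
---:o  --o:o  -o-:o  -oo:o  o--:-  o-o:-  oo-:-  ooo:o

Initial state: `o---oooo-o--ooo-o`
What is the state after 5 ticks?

--ooooo--o-ooo--o
-ooooo--oo-oo--oo
-oooo--oo--o--ooo
-ooo--oo--oo-oooo
-oo--oo--oo--oooo

-oo--oo--oo--oooo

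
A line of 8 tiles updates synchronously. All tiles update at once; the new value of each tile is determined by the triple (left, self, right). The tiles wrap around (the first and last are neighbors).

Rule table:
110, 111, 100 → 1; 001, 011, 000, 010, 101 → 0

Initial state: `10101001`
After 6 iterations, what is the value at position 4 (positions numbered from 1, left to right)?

0

iteration 1: 10000100
iteration 2: 01000010
iteration 3: 00100001
iteration 4: 10010000
iteration 5: 01001000
iteration 6: 00100100
position 4 holds 0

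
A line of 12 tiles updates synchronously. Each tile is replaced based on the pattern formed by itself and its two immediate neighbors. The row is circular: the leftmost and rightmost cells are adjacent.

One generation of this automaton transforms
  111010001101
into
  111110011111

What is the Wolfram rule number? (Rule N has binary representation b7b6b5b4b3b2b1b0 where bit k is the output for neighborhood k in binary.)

position 0: 111 → 1  (bit 7 = 1)
position 2: 110 → 1  (bit 6 = 1)
position 3: 101 → 1  (bit 5 = 1)
position 5: 100 → 0  (bit 4 = 0)
position 8: 011 → 1  (bit 3 = 1)
position 4: 010 → 1  (bit 2 = 1)
position 7: 001 → 1  (bit 1 = 1)
position 6: 000 → 0  (bit 0 = 0)
bits b7..b0 = 11101110 = 238

238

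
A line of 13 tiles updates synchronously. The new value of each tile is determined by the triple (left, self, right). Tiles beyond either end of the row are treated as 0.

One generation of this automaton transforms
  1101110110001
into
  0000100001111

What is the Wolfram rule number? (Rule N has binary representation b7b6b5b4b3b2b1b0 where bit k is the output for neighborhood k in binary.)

position 4: 111 → 1  (bit 7 = 1)
position 1: 110 → 0  (bit 6 = 0)
position 2: 101 → 0  (bit 5 = 0)
position 9: 100 → 1  (bit 4 = 1)
position 0: 011 → 0  (bit 3 = 0)
position 12: 010 → 1  (bit 2 = 1)
position 11: 001 → 1  (bit 1 = 1)
position 10: 000 → 1  (bit 0 = 1)
bits b7..b0 = 10010111 = 151

151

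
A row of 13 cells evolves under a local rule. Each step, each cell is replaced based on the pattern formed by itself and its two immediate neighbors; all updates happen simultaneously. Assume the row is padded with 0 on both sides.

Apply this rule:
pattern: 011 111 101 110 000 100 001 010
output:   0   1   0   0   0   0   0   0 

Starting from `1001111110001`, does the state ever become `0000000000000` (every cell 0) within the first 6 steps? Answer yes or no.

0000111100000
0000011000000
0000000000000
all cells are 0 at step 3

yes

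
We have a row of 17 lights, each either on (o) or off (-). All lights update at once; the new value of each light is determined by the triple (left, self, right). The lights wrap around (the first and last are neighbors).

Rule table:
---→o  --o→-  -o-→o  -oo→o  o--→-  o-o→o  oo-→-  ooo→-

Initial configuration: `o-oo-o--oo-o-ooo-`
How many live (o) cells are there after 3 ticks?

8

ooo-oo--o-oooo--o
---oo---ooo-----o
-o-o--o-o---ooo-o
count of o: 8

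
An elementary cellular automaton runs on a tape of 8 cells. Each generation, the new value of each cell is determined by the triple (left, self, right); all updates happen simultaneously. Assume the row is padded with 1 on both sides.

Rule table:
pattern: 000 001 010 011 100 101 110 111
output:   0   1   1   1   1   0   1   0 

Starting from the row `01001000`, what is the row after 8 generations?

01101101

01111101
01000101
01101101
01101101  (fixed point — unchanged through generation 8)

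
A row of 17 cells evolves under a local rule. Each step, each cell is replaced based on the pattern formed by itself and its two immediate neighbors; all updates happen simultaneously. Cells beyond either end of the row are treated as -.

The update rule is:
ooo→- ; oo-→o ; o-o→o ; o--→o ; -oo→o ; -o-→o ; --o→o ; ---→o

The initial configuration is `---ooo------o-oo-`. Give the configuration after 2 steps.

o--ooo----------o

oooo-oooooooooooo
o--ooo----------o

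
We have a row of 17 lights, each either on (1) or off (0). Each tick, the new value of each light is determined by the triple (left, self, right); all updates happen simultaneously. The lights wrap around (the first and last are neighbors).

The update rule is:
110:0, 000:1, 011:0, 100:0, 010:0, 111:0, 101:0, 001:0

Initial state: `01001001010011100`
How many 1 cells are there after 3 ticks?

00000000000000001
01111111111111100
00000000000000001
count of 1: 1

1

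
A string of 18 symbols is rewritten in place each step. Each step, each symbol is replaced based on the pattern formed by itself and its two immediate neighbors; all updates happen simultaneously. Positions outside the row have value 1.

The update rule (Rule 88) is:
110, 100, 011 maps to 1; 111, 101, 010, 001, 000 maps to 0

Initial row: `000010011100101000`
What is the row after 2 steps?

110000000111000010

100001010110000100
110000000111000010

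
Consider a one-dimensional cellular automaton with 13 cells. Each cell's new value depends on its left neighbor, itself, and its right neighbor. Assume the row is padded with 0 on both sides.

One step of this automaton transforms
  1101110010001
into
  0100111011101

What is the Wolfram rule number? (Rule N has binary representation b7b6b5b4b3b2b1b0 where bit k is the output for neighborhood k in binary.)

position 4: 111 → 1  (bit 7 = 1)
position 1: 110 → 1  (bit 6 = 1)
position 2: 101 → 0  (bit 5 = 0)
position 6: 100 → 1  (bit 4 = 1)
position 0: 011 → 0  (bit 3 = 0)
position 8: 010 → 1  (bit 2 = 1)
position 7: 001 → 0  (bit 1 = 0)
position 10: 000 → 1  (bit 0 = 1)
bits b7..b0 = 11010101 = 213

213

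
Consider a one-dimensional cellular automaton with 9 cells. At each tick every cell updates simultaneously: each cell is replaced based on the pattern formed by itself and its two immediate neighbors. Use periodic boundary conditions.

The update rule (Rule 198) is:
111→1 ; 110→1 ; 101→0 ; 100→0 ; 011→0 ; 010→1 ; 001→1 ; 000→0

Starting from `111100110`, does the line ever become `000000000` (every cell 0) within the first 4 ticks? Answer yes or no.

no

011101010
101101010
100101010
101101010
tick 4 is 101101010, still not uniform 0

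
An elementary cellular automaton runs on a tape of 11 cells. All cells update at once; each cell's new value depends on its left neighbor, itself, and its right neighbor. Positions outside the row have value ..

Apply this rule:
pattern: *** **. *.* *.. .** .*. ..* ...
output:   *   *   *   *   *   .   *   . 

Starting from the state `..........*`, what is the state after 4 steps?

.........*.
........*.*
.......*.*.
......*.*.*

......*.*.*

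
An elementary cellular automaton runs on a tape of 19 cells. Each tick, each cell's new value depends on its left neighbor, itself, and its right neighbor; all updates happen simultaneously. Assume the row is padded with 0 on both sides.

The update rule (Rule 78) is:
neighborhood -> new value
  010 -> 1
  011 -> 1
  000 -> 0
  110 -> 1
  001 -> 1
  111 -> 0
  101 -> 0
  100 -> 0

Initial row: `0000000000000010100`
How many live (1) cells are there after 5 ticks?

5

0000000000000110100
0000000000001110100
0000000000011010100
0000000000111010100
0000000001101010100
count of 1: 5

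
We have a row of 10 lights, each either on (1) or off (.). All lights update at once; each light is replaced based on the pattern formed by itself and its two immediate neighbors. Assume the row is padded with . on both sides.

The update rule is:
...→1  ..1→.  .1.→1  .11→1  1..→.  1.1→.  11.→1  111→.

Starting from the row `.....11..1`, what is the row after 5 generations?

1111.11..1
1..1.11..1
1..1.11..1  (fixed point — unchanged through generation 5)

1..1.11..1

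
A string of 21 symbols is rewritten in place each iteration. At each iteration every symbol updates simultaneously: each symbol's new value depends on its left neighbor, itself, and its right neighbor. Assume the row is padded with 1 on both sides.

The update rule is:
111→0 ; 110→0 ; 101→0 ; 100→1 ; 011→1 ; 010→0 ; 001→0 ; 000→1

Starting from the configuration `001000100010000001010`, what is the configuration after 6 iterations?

111111111111010000110

100110011001111100000
010101010101000011110
000000000000111010000
111111111110100001110
000000000000011101000
111111111111010000110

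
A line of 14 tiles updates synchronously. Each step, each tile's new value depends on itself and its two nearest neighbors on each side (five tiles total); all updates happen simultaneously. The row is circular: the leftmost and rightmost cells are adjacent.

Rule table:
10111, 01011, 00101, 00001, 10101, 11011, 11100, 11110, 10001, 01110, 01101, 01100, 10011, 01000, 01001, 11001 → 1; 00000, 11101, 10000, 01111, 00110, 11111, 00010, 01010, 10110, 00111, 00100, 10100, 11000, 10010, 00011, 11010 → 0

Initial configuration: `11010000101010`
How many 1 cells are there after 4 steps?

7

step 1: 01001010101011
step 2: 00101010101101
step 3: 10101010110100
step 4: 10101011010010
count of 1: 7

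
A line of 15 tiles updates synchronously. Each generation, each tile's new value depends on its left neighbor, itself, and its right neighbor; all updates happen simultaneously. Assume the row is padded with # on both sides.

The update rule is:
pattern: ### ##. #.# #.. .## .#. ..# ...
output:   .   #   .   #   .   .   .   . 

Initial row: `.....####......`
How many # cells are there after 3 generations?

4

#.......##.....
##.......##....
.##.......##...
count of #: 4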